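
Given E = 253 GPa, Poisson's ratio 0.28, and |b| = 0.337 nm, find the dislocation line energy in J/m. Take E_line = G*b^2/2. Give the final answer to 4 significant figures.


Step 1: G = E / (2*(1+nu))
G = 253 / (2*(1+0.28)) = 98.8281 GPa = 9.88281e+10 Pa
Step 2: E_line = G*b^2/2
b = 0.337 nm = 3.37e-10 m
E_line = 0.5 * 9.88281e+10 * (3.37e-10)^2 = 5.612e-09 J/m


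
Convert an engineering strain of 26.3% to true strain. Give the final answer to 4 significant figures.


epsilon_true = ln(1 + epsilon_eng)
epsilon_true = ln(1 + 0.263)
epsilon_true = 0.2335


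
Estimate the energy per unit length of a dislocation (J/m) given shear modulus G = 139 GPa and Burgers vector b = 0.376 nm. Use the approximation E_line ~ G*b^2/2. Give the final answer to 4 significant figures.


E = G*b^2/2
b = 0.376 nm = 3.76e-10 m
G = 139 GPa = 1.39e+11 Pa
E = 0.5 * 1.39e+11 * (3.76e-10)^2
E = 9.826e-09 J/m


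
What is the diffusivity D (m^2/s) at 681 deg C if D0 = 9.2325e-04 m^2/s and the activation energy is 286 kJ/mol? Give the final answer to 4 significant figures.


D = D0 * exp(-Qd / (R*T))
T = 954.15 K
D = 9.2325e-04 * exp(-286e3 / (8.314 * 954.15))
D = 2.031e-19 m^2/s


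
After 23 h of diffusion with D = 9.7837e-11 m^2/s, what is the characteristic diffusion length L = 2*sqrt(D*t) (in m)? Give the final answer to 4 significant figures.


t = 23 hr = 82800 s
Diffusion length = 2*sqrt(D*t)
= 2*sqrt(9.7837e-11 * 82800)
= 5.692e-03 m


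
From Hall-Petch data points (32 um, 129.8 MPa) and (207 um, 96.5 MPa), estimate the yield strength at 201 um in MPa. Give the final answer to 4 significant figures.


sigma_y = sigma0 + k / sqrt(d)
1/sqrt(d1) = 1/sqrt(3.2e-05) = 176.777;  1/sqrt(d2) = 69.5048
k = (sigma1 - sigma2) / (1/sqrt(d1) - 1/sqrt(d2)) = (129.8 - 96.5) / (176.777 - 69.5048) = 0.310426 MPa*m^0.5
sigma0 = sigma1 - k/sqrt(d1) = 129.8 - 0.310426*176.777 = 74.9239 MPa
sigma_y(d3) = 74.9239 + 0.310426 / sqrt(2.01e-04) = 96.82 MPa


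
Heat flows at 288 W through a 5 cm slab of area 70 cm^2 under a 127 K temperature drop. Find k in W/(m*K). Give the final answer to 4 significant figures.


k = Q*L / (A*dT)
L = 0.05 m, A = 7e-03 m^2
k = 288 * 0.05 / (7e-03 * 127)
k = 16.2 W/(m*K)


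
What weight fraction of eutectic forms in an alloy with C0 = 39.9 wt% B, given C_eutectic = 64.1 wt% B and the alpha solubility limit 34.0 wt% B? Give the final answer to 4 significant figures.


f_primary = (C_e - C0) / (C_e - C_alpha_max)
f_primary = (64.1 - 39.9) / (64.1 - 34.0)
f_primary = 0.803987
f_eutectic = 1 - 0.803987 = 0.196


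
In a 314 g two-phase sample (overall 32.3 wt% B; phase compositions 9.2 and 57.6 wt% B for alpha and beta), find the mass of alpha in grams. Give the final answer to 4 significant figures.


f_alpha = (C_beta - C0) / (C_beta - C_alpha)
f_alpha = (57.6 - 32.3) / (57.6 - 9.2) = 0.522727
m_alpha = f_alpha * m_total = 0.522727 * 314 = 164.1 g


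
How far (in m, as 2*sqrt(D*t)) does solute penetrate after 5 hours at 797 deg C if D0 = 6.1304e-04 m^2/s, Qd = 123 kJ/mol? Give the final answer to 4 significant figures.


Step 1: D = D0 * exp(-Qd/(R*T))
T = 1070.15 K
D = 6.1304e-04 * exp(-123e3 / (8.314 * 1070.15)) = 6.07534e-10 m^2/s
Step 2: L = 2*sqrt(D*t)
t = 5 h = 18000 s
L = 2*sqrt(6.07534e-10 * 18000) = 6.614e-03 m


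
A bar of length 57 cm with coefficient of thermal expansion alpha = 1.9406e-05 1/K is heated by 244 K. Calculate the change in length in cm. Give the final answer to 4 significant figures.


dL = L0 * alpha * dT
dL = 57 * 1.9406e-05 * 244
dL = 0.2699 cm


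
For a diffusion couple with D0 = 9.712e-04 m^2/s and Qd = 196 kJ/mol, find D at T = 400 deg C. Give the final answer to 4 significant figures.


D = D0 * exp(-Qd / (R*T))
T = 673.15 K
D = 9.712e-04 * exp(-196e3 / (8.314 * 673.15))
D = 5.994e-19 m^2/s


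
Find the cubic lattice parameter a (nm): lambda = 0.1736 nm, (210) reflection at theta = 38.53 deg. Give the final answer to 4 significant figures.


d = lambda / (2*sin(theta))
d = 0.1736 / (2*sin(38.53 deg))
d = 0.139343 nm
a = d * sqrt(h^2+k^2+l^2) = 0.139343 * sqrt(5)
a = 0.3116 nm


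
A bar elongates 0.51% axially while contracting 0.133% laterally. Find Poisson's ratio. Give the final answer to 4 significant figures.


nu = -epsilon_lat / epsilon_axial
Lateral strain is contraction (negative), so using magnitudes:
nu = 0.133 / 0.51
nu = 0.2608


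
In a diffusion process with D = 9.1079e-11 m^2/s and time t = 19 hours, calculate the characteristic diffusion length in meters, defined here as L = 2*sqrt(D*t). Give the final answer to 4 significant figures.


t = 19 hr = 68400 s
Diffusion length = 2*sqrt(D*t)
= 2*sqrt(9.1079e-11 * 68400)
= 4.992e-03 m


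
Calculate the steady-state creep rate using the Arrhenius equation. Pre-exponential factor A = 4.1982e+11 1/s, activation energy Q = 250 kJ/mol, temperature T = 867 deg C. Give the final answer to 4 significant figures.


rate = A * exp(-Q / (R*T))
T = 867 + 273.15 = 1140.15 K
rate = 4.1982e+11 * exp(-250e3 / (8.314 * 1140.15))
rate = 1.476 1/s


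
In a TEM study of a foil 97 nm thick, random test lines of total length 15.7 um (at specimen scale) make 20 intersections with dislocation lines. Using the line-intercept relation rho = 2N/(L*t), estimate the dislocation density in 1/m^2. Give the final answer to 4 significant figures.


rho = 2N / (L * t)
L = 15.7 um = 1.57e-05 m, t = 97 nm = 9.7e-08 m
rho = 2 * 20 / (1.57e-05 * 9.7e-08)
rho = 2.627e+13 1/m^2


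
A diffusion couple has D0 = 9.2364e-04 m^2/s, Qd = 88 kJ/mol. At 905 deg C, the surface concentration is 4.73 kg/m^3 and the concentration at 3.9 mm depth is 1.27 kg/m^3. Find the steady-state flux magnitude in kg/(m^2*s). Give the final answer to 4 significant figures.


Step 1: D = D0 * exp(-Qd/(R*T))
T = 905 + 273.15 = 1178.15 K
D = 9.2364e-04 * exp(-88e3 / (8.314 * 1178.15)) = 1.15819e-07 m^2/s
Step 2: J = D * (C1 - C2) / dx
J = 1.15819e-07 * (4.73 - 1.27) / 3.9e-03
J = 1.028e-04 kg/(m^2*s)


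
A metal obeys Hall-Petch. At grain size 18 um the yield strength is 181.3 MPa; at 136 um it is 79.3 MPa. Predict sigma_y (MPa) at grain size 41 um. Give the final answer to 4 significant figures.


sigma_y = sigma0 + k / sqrt(d)
1/sqrt(d1) = 1/sqrt(1.8e-05) = 235.702;  1/sqrt(d2) = 85.7493
k = (sigma1 - sigma2) / (1/sqrt(d1) - 1/sqrt(d2)) = (181.3 - 79.3) / (235.702 - 85.7493) = 0.680213 MPa*m^0.5
sigma0 = sigma1 - k/sqrt(d1) = 181.3 - 0.680213*235.702 = 20.9722 MPa
sigma_y(d3) = 20.9722 + 0.680213 / sqrt(4.1e-05) = 127.2 MPa


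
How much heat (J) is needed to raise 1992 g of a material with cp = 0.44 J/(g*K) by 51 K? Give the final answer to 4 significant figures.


Q = m * cp * dT
Q = 1992 * 0.44 * 51
Q = 44700 J


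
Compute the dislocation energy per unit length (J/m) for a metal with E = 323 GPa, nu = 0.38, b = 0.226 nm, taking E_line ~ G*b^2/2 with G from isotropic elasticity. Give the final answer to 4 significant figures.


Step 1: G = E / (2*(1+nu))
G = 323 / (2*(1+0.38)) = 117.029 GPa = 1.17029e+11 Pa
Step 2: E_line = G*b^2/2
b = 0.226 nm = 2.26e-10 m
E_line = 0.5 * 1.17029e+11 * (2.26e-10)^2 = 2.989e-09 J/m


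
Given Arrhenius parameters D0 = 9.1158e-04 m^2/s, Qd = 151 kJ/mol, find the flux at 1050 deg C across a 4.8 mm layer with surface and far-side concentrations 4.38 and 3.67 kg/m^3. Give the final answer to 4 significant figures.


Step 1: D = D0 * exp(-Qd/(R*T))
T = 1050 + 273.15 = 1323.15 K
D = 9.1158e-04 * exp(-151e3 / (8.314 * 1323.15)) = 9.96503e-10 m^2/s
Step 2: J = D * (C1 - C2) / dx
J = 9.96503e-10 * (4.38 - 3.67) / 4.8e-03
J = 1.474e-07 kg/(m^2*s)


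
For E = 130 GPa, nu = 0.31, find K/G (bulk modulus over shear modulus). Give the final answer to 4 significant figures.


G = E / (2*(1+nu))
G = 130 / (2*(1+0.31)) = 49.6183 GPa
K = E / (3*(1-2*nu))
K = 130 / (3*(1-2*0.31)) = 114.035 GPa
K/G = 114.035 / 49.6183 = 2.298


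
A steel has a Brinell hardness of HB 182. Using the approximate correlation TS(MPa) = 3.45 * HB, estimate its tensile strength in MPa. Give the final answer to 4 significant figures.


TS (MPa) = 3.45 * HB
TS = 3.45 * 182
TS = 627.9 MPa


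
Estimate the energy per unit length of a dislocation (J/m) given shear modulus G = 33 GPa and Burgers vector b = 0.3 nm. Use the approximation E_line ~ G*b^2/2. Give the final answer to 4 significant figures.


E = G*b^2/2
b = 0.3 nm = 3e-10 m
G = 33 GPa = 3.3e+10 Pa
E = 0.5 * 3.3e+10 * (3e-10)^2
E = 1.485e-09 J/m


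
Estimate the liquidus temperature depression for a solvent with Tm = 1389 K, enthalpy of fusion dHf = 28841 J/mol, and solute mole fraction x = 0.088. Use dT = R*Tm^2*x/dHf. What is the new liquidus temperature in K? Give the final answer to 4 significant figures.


dT = R*Tm^2*x / dHf
dT = 8.314 * 1389^2 * 0.088 / 28841
dT = 48.9426 K
T_new = 1389 - 48.9426 = 1340 K


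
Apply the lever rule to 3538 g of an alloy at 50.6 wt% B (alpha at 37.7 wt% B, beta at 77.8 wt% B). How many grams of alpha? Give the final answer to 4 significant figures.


f_alpha = (C_beta - C0) / (C_beta - C_alpha)
f_alpha = (77.8 - 50.6) / (77.8 - 37.7) = 0.678304
m_alpha = f_alpha * m_total = 0.678304 * 3538 = 2400 g


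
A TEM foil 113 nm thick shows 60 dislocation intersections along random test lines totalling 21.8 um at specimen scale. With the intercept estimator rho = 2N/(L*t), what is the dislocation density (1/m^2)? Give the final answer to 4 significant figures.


rho = 2N / (L * t)
L = 21.8 um = 2.18e-05 m, t = 113 nm = 1.13e-07 m
rho = 2 * 60 / (2.18e-05 * 1.13e-07)
rho = 4.871e+13 1/m^2


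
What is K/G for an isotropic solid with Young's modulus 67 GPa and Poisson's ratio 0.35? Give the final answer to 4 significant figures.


G = E / (2*(1+nu))
G = 67 / (2*(1+0.35)) = 24.8148 GPa
K = E / (3*(1-2*nu))
K = 67 / (3*(1-2*0.35)) = 74.4444 GPa
K/G = 74.4444 / 24.8148 = 3


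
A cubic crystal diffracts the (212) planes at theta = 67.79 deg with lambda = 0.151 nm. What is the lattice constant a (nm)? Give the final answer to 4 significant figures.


d = lambda / (2*sin(theta))
d = 0.151 / (2*sin(67.79 deg))
d = 0.0815507 nm
a = d * sqrt(h^2+k^2+l^2) = 0.0815507 * sqrt(9)
a = 0.2447 nm


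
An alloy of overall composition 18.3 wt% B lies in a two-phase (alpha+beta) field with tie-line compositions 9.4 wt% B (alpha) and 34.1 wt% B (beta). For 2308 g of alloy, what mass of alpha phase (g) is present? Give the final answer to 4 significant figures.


f_alpha = (C_beta - C0) / (C_beta - C_alpha)
f_alpha = (34.1 - 18.3) / (34.1 - 9.4) = 0.639676
m_alpha = f_alpha * m_total = 0.639676 * 2308 = 1476 g


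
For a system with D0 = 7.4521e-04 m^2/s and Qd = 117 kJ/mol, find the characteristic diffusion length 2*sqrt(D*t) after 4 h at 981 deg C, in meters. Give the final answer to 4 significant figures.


Step 1: D = D0 * exp(-Qd/(R*T))
T = 1254.15 K
D = 7.4521e-04 * exp(-117e3 / (8.314 * 1254.15)) = 9.97973e-09 m^2/s
Step 2: L = 2*sqrt(D*t)
t = 4 h = 14400 s
L = 2*sqrt(9.97973e-09 * 14400) = 0.02398 m


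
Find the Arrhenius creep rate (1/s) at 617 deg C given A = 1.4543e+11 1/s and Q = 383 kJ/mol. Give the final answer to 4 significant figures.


rate = A * exp(-Q / (R*T))
T = 617 + 273.15 = 890.15 K
rate = 1.4543e+11 * exp(-383e3 / (8.314 * 890.15))
rate = 4.866e-12 1/s


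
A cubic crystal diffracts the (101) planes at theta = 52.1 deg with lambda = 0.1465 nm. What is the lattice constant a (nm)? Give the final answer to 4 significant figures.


d = lambda / (2*sin(theta))
d = 0.1465 / (2*sin(52.1 deg))
d = 0.0928291 nm
a = d * sqrt(h^2+k^2+l^2) = 0.0928291 * sqrt(2)
a = 0.1313 nm


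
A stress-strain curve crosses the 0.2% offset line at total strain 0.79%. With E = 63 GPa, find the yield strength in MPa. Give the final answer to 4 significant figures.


Offset strain = 0.002
Elastic strain at yield = total_strain - offset = 7.9e-03 - 0.002 = 5.9e-03
sigma_y = E * elastic_strain = 63000 * 5.9e-03
sigma_y = 371.7 MPa


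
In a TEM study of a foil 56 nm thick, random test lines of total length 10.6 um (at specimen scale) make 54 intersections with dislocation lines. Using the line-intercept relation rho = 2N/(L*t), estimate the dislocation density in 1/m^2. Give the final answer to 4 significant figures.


rho = 2N / (L * t)
L = 10.6 um = 1.06e-05 m, t = 56 nm = 5.6e-08 m
rho = 2 * 54 / (1.06e-05 * 5.6e-08)
rho = 1.819e+14 1/m^2


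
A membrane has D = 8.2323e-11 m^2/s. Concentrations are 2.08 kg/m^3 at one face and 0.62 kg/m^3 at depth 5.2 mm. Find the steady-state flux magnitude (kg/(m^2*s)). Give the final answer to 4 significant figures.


J = -D * (dC/dx) = D * (C1 - C2) / dx
J = 8.2323e-11 * (2.08 - 0.62) / 5.2e-03
J = 2.311e-08 kg/(m^2*s)


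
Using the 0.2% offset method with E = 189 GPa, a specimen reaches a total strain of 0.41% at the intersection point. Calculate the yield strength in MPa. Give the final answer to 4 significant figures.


Offset strain = 0.002
Elastic strain at yield = total_strain - offset = 4.1e-03 - 0.002 = 2.1e-03
sigma_y = E * elastic_strain = 189000 * 2.1e-03
sigma_y = 396.9 MPa


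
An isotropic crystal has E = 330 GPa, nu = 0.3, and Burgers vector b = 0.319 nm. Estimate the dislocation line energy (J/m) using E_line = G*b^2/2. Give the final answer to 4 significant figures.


Step 1: G = E / (2*(1+nu))
G = 330 / (2*(1+0.3)) = 126.923 GPa = 1.26923e+11 Pa
Step 2: E_line = G*b^2/2
b = 0.319 nm = 3.19e-10 m
E_line = 0.5 * 1.26923e+11 * (3.19e-10)^2 = 6.458e-09 J/m


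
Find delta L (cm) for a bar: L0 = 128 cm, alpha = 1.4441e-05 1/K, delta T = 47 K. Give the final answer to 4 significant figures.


dL = L0 * alpha * dT
dL = 128 * 1.4441e-05 * 47
dL = 0.08688 cm


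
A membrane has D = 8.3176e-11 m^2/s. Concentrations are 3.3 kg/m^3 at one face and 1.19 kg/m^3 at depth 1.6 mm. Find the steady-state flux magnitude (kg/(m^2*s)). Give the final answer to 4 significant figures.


J = -D * (dC/dx) = D * (C1 - C2) / dx
J = 8.3176e-11 * (3.3 - 1.19) / 1.6e-03
J = 1.097e-07 kg/(m^2*s)


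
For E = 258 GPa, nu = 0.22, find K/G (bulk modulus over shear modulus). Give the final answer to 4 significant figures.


G = E / (2*(1+nu))
G = 258 / (2*(1+0.22)) = 105.738 GPa
K = E / (3*(1-2*nu))
K = 258 / (3*(1-2*0.22)) = 153.571 GPa
K/G = 153.571 / 105.738 = 1.452


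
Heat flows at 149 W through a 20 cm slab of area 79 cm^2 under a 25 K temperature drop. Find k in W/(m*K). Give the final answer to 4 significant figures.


k = Q*L / (A*dT)
L = 0.2 m, A = 7.9e-03 m^2
k = 149 * 0.2 / (7.9e-03 * 25)
k = 150.9 W/(m*K)


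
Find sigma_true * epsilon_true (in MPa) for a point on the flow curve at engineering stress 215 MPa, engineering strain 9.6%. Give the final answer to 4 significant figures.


sigma_true = sigma_eng * (1 + epsilon_eng)
sigma_true = 215 * (1 + 0.096) = 235.64 MPa
epsilon_true = ln(1 + epsilon_eng)
epsilon_true = ln(1 + 0.096) = 0.0916672
sigma_true * epsilon_true = 235.64 * 0.0916672 = 21.6 MPa


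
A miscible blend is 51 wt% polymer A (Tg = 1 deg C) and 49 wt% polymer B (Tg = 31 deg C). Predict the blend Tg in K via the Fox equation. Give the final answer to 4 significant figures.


1/Tg = w1/Tg1 + w2/Tg2 (in Kelvin)
Tg1 = 274.15 K, Tg2 = 304.15 K
1/Tg = 0.51/274.15 + 0.49/304.15
Tg = 288.1 K


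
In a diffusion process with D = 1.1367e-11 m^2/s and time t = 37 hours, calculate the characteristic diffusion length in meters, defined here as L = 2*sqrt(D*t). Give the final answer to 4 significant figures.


t = 37 hr = 133200 s
Diffusion length = 2*sqrt(D*t)
= 2*sqrt(1.1367e-11 * 133200)
= 2.461e-03 m


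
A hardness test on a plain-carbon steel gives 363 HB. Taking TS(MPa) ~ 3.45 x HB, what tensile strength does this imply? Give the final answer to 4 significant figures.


TS (MPa) = 3.45 * HB
TS = 3.45 * 363
TS = 1252 MPa


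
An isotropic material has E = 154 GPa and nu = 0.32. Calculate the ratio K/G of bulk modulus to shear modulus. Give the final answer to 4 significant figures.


G = E / (2*(1+nu))
G = 154 / (2*(1+0.32)) = 58.3333 GPa
K = E / (3*(1-2*nu))
K = 154 / (3*(1-2*0.32)) = 142.593 GPa
K/G = 142.593 / 58.3333 = 2.444


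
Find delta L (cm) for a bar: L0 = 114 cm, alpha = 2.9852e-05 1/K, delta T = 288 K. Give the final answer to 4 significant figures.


dL = L0 * alpha * dT
dL = 114 * 2.9852e-05 * 288
dL = 0.9801 cm


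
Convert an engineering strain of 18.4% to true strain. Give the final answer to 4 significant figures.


epsilon_true = ln(1 + epsilon_eng)
epsilon_true = ln(1 + 0.184)
epsilon_true = 0.1689


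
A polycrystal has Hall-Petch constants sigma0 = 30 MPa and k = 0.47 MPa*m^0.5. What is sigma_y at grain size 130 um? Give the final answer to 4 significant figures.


sigma_y = sigma0 + k / sqrt(d)
d = 130 um = 1.3e-04 m
sigma_y = 30 + 0.47 / sqrt(1.3e-04)
sigma_y = 71.22 MPa


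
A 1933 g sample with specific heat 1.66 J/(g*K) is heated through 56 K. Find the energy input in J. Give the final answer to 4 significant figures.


Q = m * cp * dT
Q = 1933 * 1.66 * 56
Q = 179700 J


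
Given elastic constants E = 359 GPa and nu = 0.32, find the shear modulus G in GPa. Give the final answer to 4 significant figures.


G = E / (2*(1+nu))
G = 359 / (2*(1+0.32))
G = 136 GPa


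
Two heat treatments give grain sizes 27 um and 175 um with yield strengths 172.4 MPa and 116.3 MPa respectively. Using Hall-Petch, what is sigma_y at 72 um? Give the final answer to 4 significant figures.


sigma_y = sigma0 + k / sqrt(d)
1/sqrt(d1) = 1/sqrt(2.7e-05) = 192.45;  1/sqrt(d2) = 75.5929
k = (sigma1 - sigma2) / (1/sqrt(d1) - 1/sqrt(d2)) = (172.4 - 116.3) / (192.45 - 75.5929) = 0.480073 MPa*m^0.5
sigma0 = sigma1 - k/sqrt(d1) = 172.4 - 0.480073*192.45 = 80.0099 MPa
sigma_y(d3) = 80.0099 + 0.480073 / sqrt(7.2e-05) = 136.6 MPa


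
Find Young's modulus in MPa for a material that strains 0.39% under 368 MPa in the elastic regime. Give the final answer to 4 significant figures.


E = sigma / epsilon
epsilon = 0.39% = 3.9e-03
E = 368 / 3.9e-03
E = 94360 MPa


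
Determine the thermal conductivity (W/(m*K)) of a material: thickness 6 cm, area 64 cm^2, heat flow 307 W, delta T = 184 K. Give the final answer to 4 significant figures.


k = Q*L / (A*dT)
L = 0.06 m, A = 6.4e-03 m^2
k = 307 * 0.06 / (6.4e-03 * 184)
k = 15.64 W/(m*K)


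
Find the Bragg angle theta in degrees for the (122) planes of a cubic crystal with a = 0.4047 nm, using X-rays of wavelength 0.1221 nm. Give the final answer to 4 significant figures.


d = a / sqrt(h^2+k^2+l^2)
d = 0.4047 / sqrt(9) = 0.1349 nm
lambda = 2*d*sin(theta)  =>  sin(theta) = lambda / (2*d)
sin(theta) = 0.1221 / (2 * 0.1349) = 0.452557
theta = 26.91 deg


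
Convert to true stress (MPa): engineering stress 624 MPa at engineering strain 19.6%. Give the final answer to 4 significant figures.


sigma_true = sigma_eng * (1 + epsilon_eng)
sigma_true = 624 * (1 + 0.196)
sigma_true = 746.3 MPa


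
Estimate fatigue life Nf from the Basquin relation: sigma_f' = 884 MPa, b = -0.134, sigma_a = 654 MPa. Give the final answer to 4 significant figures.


sigma_a = sigma_f' * (2*Nf)^b
2*Nf = (sigma_a / sigma_f')^(1/b)
2*Nf = (654 / 884)^(1/-0.134)
2*Nf = 9.4771
Nf = 4.739 cycles


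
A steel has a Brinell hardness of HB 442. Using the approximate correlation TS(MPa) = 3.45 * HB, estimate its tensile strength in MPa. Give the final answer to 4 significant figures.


TS (MPa) = 3.45 * HB
TS = 3.45 * 442
TS = 1525 MPa


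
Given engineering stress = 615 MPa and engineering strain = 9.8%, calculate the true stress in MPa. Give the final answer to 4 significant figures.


sigma_true = sigma_eng * (1 + epsilon_eng)
sigma_true = 615 * (1 + 0.098)
sigma_true = 675.3 MPa


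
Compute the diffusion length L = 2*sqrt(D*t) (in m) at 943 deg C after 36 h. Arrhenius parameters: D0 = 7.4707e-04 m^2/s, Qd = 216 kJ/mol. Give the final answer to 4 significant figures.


Step 1: D = D0 * exp(-Qd/(R*T))
T = 1216.15 K
D = 7.4707e-04 * exp(-216e3 / (8.314 * 1216.15)) = 3.94139e-13 m^2/s
Step 2: L = 2*sqrt(D*t)
t = 36 h = 129600 s
L = 2*sqrt(3.94139e-13 * 129600) = 4.52e-04 m


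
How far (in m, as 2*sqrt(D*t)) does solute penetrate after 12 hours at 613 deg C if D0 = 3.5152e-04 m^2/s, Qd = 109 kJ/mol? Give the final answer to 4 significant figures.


Step 1: D = D0 * exp(-Qd/(R*T))
T = 886.15 K
D = 3.5152e-04 * exp(-109e3 / (8.314 * 886.15)) = 1.32023e-10 m^2/s
Step 2: L = 2*sqrt(D*t)
t = 12 h = 43200 s
L = 2*sqrt(1.32023e-10 * 43200) = 4.776e-03 m


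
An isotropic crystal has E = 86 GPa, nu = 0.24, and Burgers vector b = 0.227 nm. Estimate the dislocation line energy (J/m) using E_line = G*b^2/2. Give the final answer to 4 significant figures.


Step 1: G = E / (2*(1+nu))
G = 86 / (2*(1+0.24)) = 34.6774 GPa = 3.46774e+10 Pa
Step 2: E_line = G*b^2/2
b = 0.227 nm = 2.27e-10 m
E_line = 0.5 * 3.46774e+10 * (2.27e-10)^2 = 8.934e-10 J/m


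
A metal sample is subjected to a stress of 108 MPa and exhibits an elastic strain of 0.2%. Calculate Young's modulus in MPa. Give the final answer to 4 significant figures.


E = sigma / epsilon
epsilon = 0.2% = 2e-03
E = 108 / 2e-03
E = 54000 MPa


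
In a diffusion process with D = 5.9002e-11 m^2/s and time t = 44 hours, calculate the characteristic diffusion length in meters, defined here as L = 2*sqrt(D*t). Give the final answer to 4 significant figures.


t = 44 hr = 158400 s
Diffusion length = 2*sqrt(D*t)
= 2*sqrt(5.9002e-11 * 158400)
= 6.114e-03 m


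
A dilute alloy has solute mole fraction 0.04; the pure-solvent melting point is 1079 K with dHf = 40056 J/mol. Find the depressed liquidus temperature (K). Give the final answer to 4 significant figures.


dT = R*Tm^2*x / dHf
dT = 8.314 * 1079^2 * 0.04 / 40056
dT = 9.66597 K
T_new = 1079 - 9.66597 = 1069 K


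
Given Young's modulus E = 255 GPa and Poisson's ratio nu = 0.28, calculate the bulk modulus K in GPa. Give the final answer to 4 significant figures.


K = E / (3*(1-2*nu))
K = 255 / (3*(1-2*0.28))
K = 193.2 GPa


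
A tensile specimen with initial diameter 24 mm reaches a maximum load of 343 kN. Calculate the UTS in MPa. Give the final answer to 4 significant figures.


A0 = pi*(d/2)^2 = pi*(24/2)^2 = 452.389 mm^2
UTS = F_max / A0 = 343*1000 / 452.389
UTS = 758.2 MPa


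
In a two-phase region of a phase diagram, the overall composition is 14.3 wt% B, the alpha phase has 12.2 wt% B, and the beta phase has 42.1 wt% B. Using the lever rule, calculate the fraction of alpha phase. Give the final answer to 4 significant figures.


f_alpha = (C_beta - C0) / (C_beta - C_alpha)
f_alpha = (42.1 - 14.3) / (42.1 - 12.2)
f_alpha = 0.9298


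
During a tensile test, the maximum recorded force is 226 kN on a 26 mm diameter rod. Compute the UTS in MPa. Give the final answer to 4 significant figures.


A0 = pi*(d/2)^2 = pi*(26/2)^2 = 530.929 mm^2
UTS = F_max / A0 = 226*1000 / 530.929
UTS = 425.7 MPa


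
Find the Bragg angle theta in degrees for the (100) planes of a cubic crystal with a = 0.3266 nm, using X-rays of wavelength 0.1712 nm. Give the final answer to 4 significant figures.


d = a / sqrt(h^2+k^2+l^2)
d = 0.3266 / sqrt(1) = 0.3266 nm
lambda = 2*d*sin(theta)  =>  sin(theta) = lambda / (2*d)
sin(theta) = 0.1712 / (2 * 0.3266) = 0.262094
theta = 15.19 deg


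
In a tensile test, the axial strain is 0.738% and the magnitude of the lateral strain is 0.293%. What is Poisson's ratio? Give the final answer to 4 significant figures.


nu = -epsilon_lat / epsilon_axial
Lateral strain is contraction (negative), so using magnitudes:
nu = 0.293 / 0.738
nu = 0.397


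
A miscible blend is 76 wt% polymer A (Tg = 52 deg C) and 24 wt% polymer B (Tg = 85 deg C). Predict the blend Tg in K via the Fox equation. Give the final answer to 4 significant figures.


1/Tg = w1/Tg1 + w2/Tg2 (in Kelvin)
Tg1 = 325.15 K, Tg2 = 358.15 K
1/Tg = 0.76/325.15 + 0.24/358.15
Tg = 332.5 K


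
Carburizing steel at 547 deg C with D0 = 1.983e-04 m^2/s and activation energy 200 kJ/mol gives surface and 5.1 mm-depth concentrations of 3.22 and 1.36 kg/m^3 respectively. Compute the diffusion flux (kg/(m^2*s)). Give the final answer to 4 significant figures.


Step 1: D = D0 * exp(-Qd/(R*T))
T = 547 + 273.15 = 820.15 K
D = 1.983e-04 * exp(-200e3 / (8.314 * 820.15)) = 3.62274e-17 m^2/s
Step 2: J = D * (C1 - C2) / dx
J = 3.62274e-17 * (3.22 - 1.36) / 5.1e-03
J = 1.321e-14 kg/(m^2*s)


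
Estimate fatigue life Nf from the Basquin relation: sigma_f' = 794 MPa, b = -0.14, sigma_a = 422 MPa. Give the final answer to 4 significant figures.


sigma_a = sigma_f' * (2*Nf)^b
2*Nf = (sigma_a / sigma_f')^(1/b)
2*Nf = (422 / 794)^(1/-0.14)
2*Nf = 91.3633
Nf = 45.68 cycles


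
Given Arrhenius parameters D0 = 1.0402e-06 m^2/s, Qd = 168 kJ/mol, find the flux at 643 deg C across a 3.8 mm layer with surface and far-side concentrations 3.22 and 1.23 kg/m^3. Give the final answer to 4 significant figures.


Step 1: D = D0 * exp(-Qd/(R*T))
T = 643 + 273.15 = 916.15 K
D = 1.0402e-06 * exp(-168e3 / (8.314 * 916.15)) = 2.74276e-16 m^2/s
Step 2: J = D * (C1 - C2) / dx
J = 2.74276e-16 * (3.22 - 1.23) / 3.8e-03
J = 1.436e-13 kg/(m^2*s)


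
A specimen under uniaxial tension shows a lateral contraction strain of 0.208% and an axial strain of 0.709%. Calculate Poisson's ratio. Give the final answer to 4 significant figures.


nu = -epsilon_lat / epsilon_axial
Lateral strain is contraction (negative), so using magnitudes:
nu = 0.208 / 0.709
nu = 0.2934


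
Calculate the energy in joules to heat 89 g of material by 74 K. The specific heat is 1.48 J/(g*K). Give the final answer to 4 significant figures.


Q = m * cp * dT
Q = 89 * 1.48 * 74
Q = 9747 J


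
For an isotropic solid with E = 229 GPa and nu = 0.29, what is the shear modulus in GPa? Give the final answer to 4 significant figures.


G = E / (2*(1+nu))
G = 229 / (2*(1+0.29))
G = 88.76 GPa


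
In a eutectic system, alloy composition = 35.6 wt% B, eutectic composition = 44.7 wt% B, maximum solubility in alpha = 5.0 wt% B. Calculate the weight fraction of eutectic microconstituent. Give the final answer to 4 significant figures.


f_primary = (C_e - C0) / (C_e - C_alpha_max)
f_primary = (44.7 - 35.6) / (44.7 - 5.0)
f_primary = 0.229219
f_eutectic = 1 - 0.229219 = 0.7708


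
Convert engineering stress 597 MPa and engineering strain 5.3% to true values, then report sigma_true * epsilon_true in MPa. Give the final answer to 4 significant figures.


sigma_true = sigma_eng * (1 + epsilon_eng)
sigma_true = 597 * (1 + 0.053) = 628.641 MPa
epsilon_true = ln(1 + epsilon_eng)
epsilon_true = ln(1 + 0.053) = 0.0516432
sigma_true * epsilon_true = 628.641 * 0.0516432 = 32.47 MPa


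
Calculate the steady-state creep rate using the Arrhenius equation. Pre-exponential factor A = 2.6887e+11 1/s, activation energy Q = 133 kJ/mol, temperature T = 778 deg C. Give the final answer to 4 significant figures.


rate = A * exp(-Q / (R*T))
T = 778 + 273.15 = 1051.15 K
rate = 2.6887e+11 * exp(-133e3 / (8.314 * 1051.15))
rate = 66090 1/s


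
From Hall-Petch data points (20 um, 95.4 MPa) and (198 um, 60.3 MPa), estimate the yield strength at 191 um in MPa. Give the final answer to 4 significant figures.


sigma_y = sigma0 + k / sqrt(d)
1/sqrt(d1) = 1/sqrt(2e-05) = 223.607;  1/sqrt(d2) = 71.0669
k = (sigma1 - sigma2) / (1/sqrt(d1) - 1/sqrt(d2)) = (95.4 - 60.3) / (223.607 - 71.0669) = 0.230104 MPa*m^0.5
sigma0 = sigma1 - k/sqrt(d1) = 95.4 - 0.230104*223.607 = 43.9472 MPa
sigma_y(d3) = 43.9472 + 0.230104 / sqrt(1.91e-04) = 60.6 MPa


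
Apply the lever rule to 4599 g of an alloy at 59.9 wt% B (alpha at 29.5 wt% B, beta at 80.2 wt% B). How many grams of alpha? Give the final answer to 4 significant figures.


f_alpha = (C_beta - C0) / (C_beta - C_alpha)
f_alpha = (80.2 - 59.9) / (80.2 - 29.5) = 0.400394
m_alpha = f_alpha * m_total = 0.400394 * 4599 = 1841 g


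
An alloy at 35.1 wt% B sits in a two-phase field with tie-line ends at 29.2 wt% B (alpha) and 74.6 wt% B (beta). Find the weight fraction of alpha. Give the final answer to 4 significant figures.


f_alpha = (C_beta - C0) / (C_beta - C_alpha)
f_alpha = (74.6 - 35.1) / (74.6 - 29.2)
f_alpha = 0.87


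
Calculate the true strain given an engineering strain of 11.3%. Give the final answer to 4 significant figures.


epsilon_true = ln(1 + epsilon_eng)
epsilon_true = ln(1 + 0.113)
epsilon_true = 0.1071


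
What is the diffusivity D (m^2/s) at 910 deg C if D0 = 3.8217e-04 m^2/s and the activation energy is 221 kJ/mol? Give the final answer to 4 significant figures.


D = D0 * exp(-Qd / (R*T))
T = 1183.15 K
D = 3.8217e-04 * exp(-221e3 / (8.314 * 1183.15))
D = 6.684e-14 m^2/s


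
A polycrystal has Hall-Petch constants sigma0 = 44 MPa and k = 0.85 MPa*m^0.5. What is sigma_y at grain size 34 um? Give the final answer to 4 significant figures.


sigma_y = sigma0 + k / sqrt(d)
d = 34 um = 3.4e-05 m
sigma_y = 44 + 0.85 / sqrt(3.4e-05)
sigma_y = 189.8 MPa


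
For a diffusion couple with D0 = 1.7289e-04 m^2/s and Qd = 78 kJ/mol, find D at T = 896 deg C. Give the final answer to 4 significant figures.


D = D0 * exp(-Qd / (R*T))
T = 1169.15 K
D = 1.7289e-04 * exp(-78e3 / (8.314 * 1169.15))
D = 5.66e-08 m^2/s


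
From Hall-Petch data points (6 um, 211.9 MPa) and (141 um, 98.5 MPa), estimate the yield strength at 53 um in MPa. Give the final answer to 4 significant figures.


sigma_y = sigma0 + k / sqrt(d)
1/sqrt(d1) = 1/sqrt(6e-06) = 408.248;  1/sqrt(d2) = 84.2152
k = (sigma1 - sigma2) / (1/sqrt(d1) - 1/sqrt(d2)) = (211.9 - 98.5) / (408.248 - 84.2152) = 0.349964 MPa*m^0.5
sigma0 = sigma1 - k/sqrt(d1) = 211.9 - 0.349964*408.248 = 69.0277 MPa
sigma_y(d3) = 69.0277 + 0.349964 / sqrt(5.3e-05) = 117.1 MPa


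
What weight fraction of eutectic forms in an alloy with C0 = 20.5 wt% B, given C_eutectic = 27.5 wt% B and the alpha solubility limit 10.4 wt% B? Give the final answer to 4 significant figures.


f_primary = (C_e - C0) / (C_e - C_alpha_max)
f_primary = (27.5 - 20.5) / (27.5 - 10.4)
f_primary = 0.409357
f_eutectic = 1 - 0.409357 = 0.5906


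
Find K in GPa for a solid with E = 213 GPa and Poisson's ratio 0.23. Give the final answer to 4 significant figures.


K = E / (3*(1-2*nu))
K = 213 / (3*(1-2*0.23))
K = 131.5 GPa


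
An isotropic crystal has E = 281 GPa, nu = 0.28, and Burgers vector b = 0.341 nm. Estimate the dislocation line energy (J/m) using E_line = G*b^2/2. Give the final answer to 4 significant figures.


Step 1: G = E / (2*(1+nu))
G = 281 / (2*(1+0.28)) = 109.766 GPa = 1.09766e+11 Pa
Step 2: E_line = G*b^2/2
b = 0.341 nm = 3.41e-10 m
E_line = 0.5 * 1.09766e+11 * (3.41e-10)^2 = 6.382e-09 J/m


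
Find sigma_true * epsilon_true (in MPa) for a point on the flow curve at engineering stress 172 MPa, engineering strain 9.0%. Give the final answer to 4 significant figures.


sigma_true = sigma_eng * (1 + epsilon_eng)
sigma_true = 172 * (1 + 0.09) = 187.48 MPa
epsilon_true = ln(1 + epsilon_eng)
epsilon_true = ln(1 + 0.09) = 0.0861777
sigma_true * epsilon_true = 187.48 * 0.0861777 = 16.16 MPa


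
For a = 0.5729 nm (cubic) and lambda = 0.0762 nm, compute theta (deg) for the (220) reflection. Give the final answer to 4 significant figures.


d = a / sqrt(h^2+k^2+l^2)
d = 0.5729 / sqrt(8) = 0.202551 nm
lambda = 2*d*sin(theta)  =>  sin(theta) = lambda / (2*d)
sin(theta) = 0.0762 / (2 * 0.202551) = 0.188101
theta = 10.84 deg


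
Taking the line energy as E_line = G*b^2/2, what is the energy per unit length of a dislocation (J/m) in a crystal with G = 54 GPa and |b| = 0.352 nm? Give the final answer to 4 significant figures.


E = G*b^2/2
b = 0.352 nm = 3.52e-10 m
G = 54 GPa = 5.4e+10 Pa
E = 0.5 * 5.4e+10 * (3.52e-10)^2
E = 3.345e-09 J/m


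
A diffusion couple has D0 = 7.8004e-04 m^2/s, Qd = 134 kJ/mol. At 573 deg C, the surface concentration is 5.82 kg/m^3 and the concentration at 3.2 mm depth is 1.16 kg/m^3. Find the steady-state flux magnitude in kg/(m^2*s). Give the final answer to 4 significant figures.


Step 1: D = D0 * exp(-Qd/(R*T))
T = 573 + 273.15 = 846.15 K
D = 7.8004e-04 * exp(-134e3 / (8.314 * 846.15)) = 4.16594e-12 m^2/s
Step 2: J = D * (C1 - C2) / dx
J = 4.16594e-12 * (5.82 - 1.16) / 3.2e-03
J = 6.067e-09 kg/(m^2*s)


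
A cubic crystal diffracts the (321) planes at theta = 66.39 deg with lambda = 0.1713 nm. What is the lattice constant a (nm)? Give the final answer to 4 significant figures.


d = lambda / (2*sin(theta))
d = 0.1713 / (2*sin(66.39 deg))
d = 0.0934745 nm
a = d * sqrt(h^2+k^2+l^2) = 0.0934745 * sqrt(14)
a = 0.3497 nm


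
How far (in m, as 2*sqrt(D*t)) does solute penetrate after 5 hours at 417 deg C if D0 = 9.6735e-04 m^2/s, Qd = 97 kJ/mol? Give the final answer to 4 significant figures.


Step 1: D = D0 * exp(-Qd/(R*T))
T = 690.15 K
D = 9.6735e-04 * exp(-97e3 / (8.314 * 690.15)) = 4.40336e-11 m^2/s
Step 2: L = 2*sqrt(D*t)
t = 5 h = 18000 s
L = 2*sqrt(4.40336e-11 * 18000) = 1.781e-03 m


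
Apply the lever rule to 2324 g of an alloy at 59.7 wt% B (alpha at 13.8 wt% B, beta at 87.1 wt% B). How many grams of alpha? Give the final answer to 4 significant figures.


f_alpha = (C_beta - C0) / (C_beta - C_alpha)
f_alpha = (87.1 - 59.7) / (87.1 - 13.8) = 0.373806
m_alpha = f_alpha * m_total = 0.373806 * 2324 = 868.7 g


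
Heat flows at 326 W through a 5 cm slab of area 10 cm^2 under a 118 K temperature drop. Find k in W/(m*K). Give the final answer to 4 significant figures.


k = Q*L / (A*dT)
L = 0.05 m, A = 1e-03 m^2
k = 326 * 0.05 / (1e-03 * 118)
k = 138.1 W/(m*K)


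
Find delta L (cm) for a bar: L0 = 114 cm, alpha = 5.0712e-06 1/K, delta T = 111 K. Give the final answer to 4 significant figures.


dL = L0 * alpha * dT
dL = 114 * 5.0712e-06 * 111
dL = 0.06417 cm


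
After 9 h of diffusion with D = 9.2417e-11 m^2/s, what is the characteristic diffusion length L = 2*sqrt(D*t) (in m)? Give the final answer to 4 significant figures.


t = 9 hr = 32400 s
Diffusion length = 2*sqrt(D*t)
= 2*sqrt(9.2417e-11 * 32400)
= 3.461e-03 m


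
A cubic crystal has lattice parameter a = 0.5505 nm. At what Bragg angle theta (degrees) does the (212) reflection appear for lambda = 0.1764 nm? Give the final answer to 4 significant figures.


d = a / sqrt(h^2+k^2+l^2)
d = 0.5505 / sqrt(9) = 0.1835 nm
lambda = 2*d*sin(theta)  =>  sin(theta) = lambda / (2*d)
sin(theta) = 0.1764 / (2 * 0.1835) = 0.480654
theta = 28.73 deg


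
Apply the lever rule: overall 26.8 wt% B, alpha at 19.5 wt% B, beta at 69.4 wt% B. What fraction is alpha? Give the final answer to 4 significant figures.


f_alpha = (C_beta - C0) / (C_beta - C_alpha)
f_alpha = (69.4 - 26.8) / (69.4 - 19.5)
f_alpha = 0.8537


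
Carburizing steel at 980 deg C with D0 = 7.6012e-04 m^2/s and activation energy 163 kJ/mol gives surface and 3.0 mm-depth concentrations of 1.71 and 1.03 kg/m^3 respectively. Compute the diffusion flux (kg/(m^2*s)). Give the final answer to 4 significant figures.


Step 1: D = D0 * exp(-Qd/(R*T))
T = 980 + 273.15 = 1253.15 K
D = 7.6012e-04 * exp(-163e3 / (8.314 * 1253.15)) = 1.22e-10 m^2/s
Step 2: J = D * (C1 - C2) / dx
J = 1.22e-10 * (1.71 - 1.03) / 3e-03
J = 2.765e-08 kg/(m^2*s)


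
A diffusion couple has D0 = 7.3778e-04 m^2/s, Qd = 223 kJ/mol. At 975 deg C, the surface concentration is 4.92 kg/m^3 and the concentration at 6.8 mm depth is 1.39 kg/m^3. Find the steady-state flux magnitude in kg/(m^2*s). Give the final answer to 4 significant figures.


Step 1: D = D0 * exp(-Qd/(R*T))
T = 975 + 273.15 = 1248.15 K
D = 7.3778e-04 * exp(-223e3 / (8.314 * 1248.15)) = 3.42861e-13 m^2/s
Step 2: J = D * (C1 - C2) / dx
J = 3.42861e-13 * (4.92 - 1.39) / 6.8e-03
J = 1.78e-10 kg/(m^2*s)


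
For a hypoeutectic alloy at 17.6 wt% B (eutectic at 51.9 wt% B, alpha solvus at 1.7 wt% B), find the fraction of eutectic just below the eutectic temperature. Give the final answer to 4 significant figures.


f_primary = (C_e - C0) / (C_e - C_alpha_max)
f_primary = (51.9 - 17.6) / (51.9 - 1.7)
f_primary = 0.683267
f_eutectic = 1 - 0.683267 = 0.3167


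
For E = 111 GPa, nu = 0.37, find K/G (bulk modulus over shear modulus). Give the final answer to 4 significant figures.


G = E / (2*(1+nu))
G = 111 / (2*(1+0.37)) = 40.5109 GPa
K = E / (3*(1-2*nu))
K = 111 / (3*(1-2*0.37)) = 142.308 GPa
K/G = 142.308 / 40.5109 = 3.513


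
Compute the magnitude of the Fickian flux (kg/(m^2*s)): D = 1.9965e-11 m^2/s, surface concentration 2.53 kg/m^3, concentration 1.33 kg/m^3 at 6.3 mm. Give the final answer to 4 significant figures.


J = -D * (dC/dx) = D * (C1 - C2) / dx
J = 1.9965e-11 * (2.53 - 1.33) / 6.3e-03
J = 3.803e-09 kg/(m^2*s)


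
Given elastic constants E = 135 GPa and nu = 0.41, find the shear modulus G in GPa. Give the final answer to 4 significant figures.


G = E / (2*(1+nu))
G = 135 / (2*(1+0.41))
G = 47.87 GPa


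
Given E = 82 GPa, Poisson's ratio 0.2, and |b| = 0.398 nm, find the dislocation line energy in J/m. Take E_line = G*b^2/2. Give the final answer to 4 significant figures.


Step 1: G = E / (2*(1+nu))
G = 82 / (2*(1+0.2)) = 34.1667 GPa = 3.41667e+10 Pa
Step 2: E_line = G*b^2/2
b = 0.398 nm = 3.98e-10 m
E_line = 0.5 * 3.41667e+10 * (3.98e-10)^2 = 2.706e-09 J/m


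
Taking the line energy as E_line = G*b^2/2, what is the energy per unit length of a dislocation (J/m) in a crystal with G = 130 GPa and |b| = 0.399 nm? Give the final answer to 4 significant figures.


E = G*b^2/2
b = 0.399 nm = 3.99e-10 m
G = 130 GPa = 1.3e+11 Pa
E = 0.5 * 1.3e+11 * (3.99e-10)^2
E = 1.035e-08 J/m


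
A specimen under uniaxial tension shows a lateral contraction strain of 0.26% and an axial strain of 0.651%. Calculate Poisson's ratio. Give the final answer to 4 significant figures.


nu = -epsilon_lat / epsilon_axial
Lateral strain is contraction (negative), so using magnitudes:
nu = 0.26 / 0.651
nu = 0.3994


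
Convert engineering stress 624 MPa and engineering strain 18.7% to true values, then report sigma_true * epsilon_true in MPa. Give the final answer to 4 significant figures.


sigma_true = sigma_eng * (1 + epsilon_eng)
sigma_true = 624 * (1 + 0.187) = 740.688 MPa
epsilon_true = ln(1 + epsilon_eng)
epsilon_true = ln(1 + 0.187) = 0.171429
sigma_true * epsilon_true = 740.688 * 0.171429 = 127 MPa


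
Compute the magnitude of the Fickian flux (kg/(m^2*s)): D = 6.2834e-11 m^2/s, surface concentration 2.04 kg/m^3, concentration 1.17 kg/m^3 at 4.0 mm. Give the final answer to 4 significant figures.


J = -D * (dC/dx) = D * (C1 - C2) / dx
J = 6.2834e-11 * (2.04 - 1.17) / 4e-03
J = 1.367e-08 kg/(m^2*s)


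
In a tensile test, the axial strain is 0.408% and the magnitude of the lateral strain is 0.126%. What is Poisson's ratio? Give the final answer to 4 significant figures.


nu = -epsilon_lat / epsilon_axial
Lateral strain is contraction (negative), so using magnitudes:
nu = 0.126 / 0.408
nu = 0.3088


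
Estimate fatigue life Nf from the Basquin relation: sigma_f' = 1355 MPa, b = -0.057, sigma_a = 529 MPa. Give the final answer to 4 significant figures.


sigma_a = sigma_f' * (2*Nf)^b
2*Nf = (sigma_a / sigma_f')^(1/b)
2*Nf = (529 / 1355)^(1/-0.057)
2*Nf = 1.46683e+07
Nf = 7.334e+06 cycles


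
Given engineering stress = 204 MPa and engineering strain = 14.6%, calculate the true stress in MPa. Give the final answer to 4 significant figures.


sigma_true = sigma_eng * (1 + epsilon_eng)
sigma_true = 204 * (1 + 0.146)
sigma_true = 233.8 MPa


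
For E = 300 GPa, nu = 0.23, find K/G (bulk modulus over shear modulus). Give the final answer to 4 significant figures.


G = E / (2*(1+nu))
G = 300 / (2*(1+0.23)) = 121.951 GPa
K = E / (3*(1-2*nu))
K = 300 / (3*(1-2*0.23)) = 185.185 GPa
K/G = 185.185 / 121.951 = 1.519


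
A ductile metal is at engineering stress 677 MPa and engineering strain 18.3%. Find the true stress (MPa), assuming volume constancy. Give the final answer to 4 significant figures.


sigma_true = sigma_eng * (1 + epsilon_eng)
sigma_true = 677 * (1 + 0.183)
sigma_true = 800.9 MPa
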